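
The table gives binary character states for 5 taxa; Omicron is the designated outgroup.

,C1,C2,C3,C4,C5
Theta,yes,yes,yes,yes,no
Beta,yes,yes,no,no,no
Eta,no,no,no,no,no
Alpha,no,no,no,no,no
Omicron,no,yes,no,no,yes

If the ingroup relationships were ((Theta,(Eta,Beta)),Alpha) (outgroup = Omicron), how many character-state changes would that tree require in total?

7

Map each character onto ((Theta,(Eta,Beta)),Alpha) (rooted by Omicron) and count the minimum state changes it requires (Fitch parsimony):
C1: 2; C2: 2; C3: 1; C4: 1; C5: 1.
Total tree length = 7.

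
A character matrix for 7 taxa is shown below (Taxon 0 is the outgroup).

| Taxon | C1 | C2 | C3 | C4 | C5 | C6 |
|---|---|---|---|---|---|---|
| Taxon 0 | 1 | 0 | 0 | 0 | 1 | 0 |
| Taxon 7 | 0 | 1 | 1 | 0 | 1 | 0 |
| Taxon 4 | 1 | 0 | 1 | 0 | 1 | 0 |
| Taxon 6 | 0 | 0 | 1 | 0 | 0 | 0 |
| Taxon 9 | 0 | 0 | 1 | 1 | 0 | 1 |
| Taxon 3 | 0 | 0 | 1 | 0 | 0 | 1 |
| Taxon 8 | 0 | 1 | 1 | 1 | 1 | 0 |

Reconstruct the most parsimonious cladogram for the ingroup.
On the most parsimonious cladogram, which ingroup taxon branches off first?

Character polarity is set by the outgroup: the derived state is whichever differs from the outgroup's state, so for C1, C5 the derived state is '0', and for the remaining characters it is '1'.
C1 (derived state '0') is shared by Taxon 3, Taxon 6, Taxon 7, Taxon 8, and Taxon 9 — a synapomorphy uniting that clade.
C2: derived state '1' in Taxon 7 and Taxon 8 only — synapomorphy for {Taxon 7, Taxon 8}.
C3 (derived state '1') is shared by all ingroup taxa — unites the whole ingroup.
C4 (state '1') occurs in Taxon 8 and Taxon 9 but conflicts with the nesting implied by the other characters — most parsimoniously interpreted as homoplasy.
C5: derived state '0' in Taxon 3, Taxon 6, and Taxon 9 only — synapomorphy for {Taxon 3, Taxon 6, Taxon 9}.
C6: derived state '1' in Taxon 3 and Taxon 9 only — synapomorphy for {Taxon 3, Taxon 9}.
Most parsimonious ingroup topology: (((Taxon 7,Taxon 8),(Taxon 6,(Taxon 9,Taxon 3))),Taxon 4).
Taxon 4 is sister to the clade containing all other ingroup taxa, so it is the earliest-diverging (most basal) ingroup lineage.

Taxon 4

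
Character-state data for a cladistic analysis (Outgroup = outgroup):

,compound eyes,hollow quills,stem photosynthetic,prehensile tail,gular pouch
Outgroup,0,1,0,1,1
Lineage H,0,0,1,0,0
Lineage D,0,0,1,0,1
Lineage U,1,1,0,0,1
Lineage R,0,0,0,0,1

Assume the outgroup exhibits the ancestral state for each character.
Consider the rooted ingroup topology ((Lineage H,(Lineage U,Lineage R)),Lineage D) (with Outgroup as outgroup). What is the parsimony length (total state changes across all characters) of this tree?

Map each character onto ((Lineage H,(Lineage U,Lineage R)),Lineage D) (rooted by Outgroup) and count the minimum state changes it requires (Fitch parsimony):
compound eyes: 1; hollow quills: 2; stem photosynthetic: 2; prehensile tail: 1; gular pouch: 1.
Total tree length = 7.

7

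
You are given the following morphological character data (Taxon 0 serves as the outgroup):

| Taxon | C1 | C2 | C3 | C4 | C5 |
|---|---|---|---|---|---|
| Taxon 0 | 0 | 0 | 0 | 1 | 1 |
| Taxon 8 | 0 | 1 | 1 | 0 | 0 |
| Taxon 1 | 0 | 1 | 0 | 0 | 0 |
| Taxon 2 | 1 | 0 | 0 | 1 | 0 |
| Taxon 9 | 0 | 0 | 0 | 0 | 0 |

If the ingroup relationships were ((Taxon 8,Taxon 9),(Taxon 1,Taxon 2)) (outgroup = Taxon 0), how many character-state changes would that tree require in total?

Map each character onto ((Taxon 8,Taxon 9),(Taxon 1,Taxon 2)) (rooted by Taxon 0) and count the minimum state changes it requires (Fitch parsimony):
C1: 1; C2: 2; C3: 1; C4: 2; C5: 1.
Total tree length = 7.

7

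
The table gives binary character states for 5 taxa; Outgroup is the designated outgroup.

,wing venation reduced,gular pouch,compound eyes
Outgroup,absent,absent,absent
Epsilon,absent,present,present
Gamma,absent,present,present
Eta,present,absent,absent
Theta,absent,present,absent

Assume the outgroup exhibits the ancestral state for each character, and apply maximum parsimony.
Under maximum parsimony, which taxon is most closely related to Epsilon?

The outgroup has state 'absent' for every character, so 'present' is the derived state throughout.
wing venation reduced: derived state 'present' in Eta only — an autapomorphy, so it tells us nothing about relationships among taxa.
gular pouch (derived state 'present') is shared by Epsilon, Gamma, and Theta — a synapomorphy uniting that clade.
compound eyes: derived state 'present' in Epsilon and Gamma only — synapomorphy for {Epsilon, Gamma}.
Most parsimonious ingroup topology: (((Epsilon,Gamma),Theta),Eta).
Epsilon and Gamma form a cherry on this tree, so they are sister taxa.

Gamma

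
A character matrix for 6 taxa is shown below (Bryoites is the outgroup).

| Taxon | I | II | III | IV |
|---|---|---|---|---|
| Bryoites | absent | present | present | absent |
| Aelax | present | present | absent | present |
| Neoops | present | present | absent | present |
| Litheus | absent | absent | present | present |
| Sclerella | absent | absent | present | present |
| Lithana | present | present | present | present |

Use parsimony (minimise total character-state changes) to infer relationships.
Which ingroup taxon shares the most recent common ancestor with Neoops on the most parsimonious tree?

Aelax

Character polarity is set by the outgroup: the derived state is whichever differs from the outgroup's state, so for II, III the derived state is 'absent', and for the remaining characters it is 'present'.
Only Aelax, Lithana, and Neoops show the derived state 'present' for I, supporting them as a clade.
Only Litheus and Sclerella show the derived state 'absent' for II, supporting them as a clade.
Only Aelax and Neoops show the derived state 'absent' for III, supporting them as a clade.
All ingroup taxa share the derived state 'present' for IV; it defines the ingroup but does not resolve relationships within it.
Most parsimonious ingroup topology: (((Aelax,Neoops),Lithana),(Litheus,Sclerella)).
Neoops and Aelax form a cherry on this tree, so they are sister taxa.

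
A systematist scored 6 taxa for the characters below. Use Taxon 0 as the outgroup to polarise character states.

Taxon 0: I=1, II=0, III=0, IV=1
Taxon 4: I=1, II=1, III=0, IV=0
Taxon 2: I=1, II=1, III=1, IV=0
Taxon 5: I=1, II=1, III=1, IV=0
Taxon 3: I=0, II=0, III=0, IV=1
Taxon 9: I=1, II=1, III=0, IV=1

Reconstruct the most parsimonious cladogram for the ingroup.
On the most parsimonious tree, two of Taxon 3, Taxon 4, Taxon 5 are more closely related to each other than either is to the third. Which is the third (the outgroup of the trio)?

Taxon 3

Character polarity is set by the outgroup: the derived state is whichever differs from the outgroup's state, so for I, IV the derived state is '0', and for the remaining characters it is '1'.
I (derived state '0') is unique to Taxon 3 (autapomorphy; uninformative for grouping).
Only Taxon 2, Taxon 4, Taxon 5, and Taxon 9 show the derived state '1' for II, supporting them as a clade.
III (derived state '1') is shared by Taxon 2 and Taxon 5 — a synapomorphy uniting that clade.
IV (derived state '0') is shared by Taxon 2, Taxon 4, and Taxon 5 — a synapomorphy uniting that clade.
Most parsimonious ingroup topology: (((Taxon 4,(Taxon 2,Taxon 5)),Taxon 9),Taxon 3).
Taxon 4 and Taxon 5 share a more recent common ancestor with each other than either does with Taxon 3, so Taxon 3 is the least closely related of the three.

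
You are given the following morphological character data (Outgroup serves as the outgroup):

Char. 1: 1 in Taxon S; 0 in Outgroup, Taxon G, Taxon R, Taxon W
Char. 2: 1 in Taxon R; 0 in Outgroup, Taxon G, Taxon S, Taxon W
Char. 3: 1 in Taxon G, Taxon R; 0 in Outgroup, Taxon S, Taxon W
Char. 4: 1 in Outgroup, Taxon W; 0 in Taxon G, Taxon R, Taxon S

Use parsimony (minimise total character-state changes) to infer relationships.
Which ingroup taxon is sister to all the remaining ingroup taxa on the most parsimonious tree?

Character polarity is set by the outgroup: the derived state is whichever differs from the outgroup's state, so for Char. 4 the derived state is '0', and for the remaining characters it is '1'.
Char. 1: derived state '1' in Taxon S only — an autapomorphy, so it tells us nothing about relationships among taxa.
Char. 2: derived state '1' in Taxon R only — an autapomorphy, so it tells us nothing about relationships among taxa.
Char. 3 (derived state '1') is shared by Taxon G and Taxon R — a synapomorphy uniting that clade.
Only Taxon G, Taxon R, and Taxon S show the derived state '0' for Char. 4, supporting them as a clade.
Most parsimonious ingroup topology: (((Taxon G,Taxon R),Taxon S),Taxon W).
Taxon W is sister to the clade containing all other ingroup taxa, so it is the earliest-diverging (most basal) ingroup lineage.

Taxon W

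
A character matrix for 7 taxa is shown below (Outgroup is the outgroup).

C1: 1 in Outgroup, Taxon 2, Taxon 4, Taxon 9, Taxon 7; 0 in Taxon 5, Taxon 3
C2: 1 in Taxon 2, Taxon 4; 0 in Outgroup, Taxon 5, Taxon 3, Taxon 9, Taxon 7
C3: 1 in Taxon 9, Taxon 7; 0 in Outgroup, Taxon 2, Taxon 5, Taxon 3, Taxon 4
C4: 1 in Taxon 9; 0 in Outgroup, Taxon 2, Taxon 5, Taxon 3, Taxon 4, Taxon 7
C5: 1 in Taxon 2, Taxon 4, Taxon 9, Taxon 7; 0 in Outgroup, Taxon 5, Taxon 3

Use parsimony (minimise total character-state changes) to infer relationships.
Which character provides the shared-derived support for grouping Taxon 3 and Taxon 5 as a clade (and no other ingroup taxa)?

Character polarity is set by the outgroup: the derived state is whichever differs from the outgroup's state, so for C1 the derived state is '0', and for the remaining characters it is '1'.
Only Taxon 3 and Taxon 5 show the derived state '0' for C1, supporting them as a clade.
C2: derived state '1' in Taxon 2 and Taxon 4 only — synapomorphy for {Taxon 2, Taxon 4}.
C3: derived state '1' in Taxon 7 and Taxon 9 only — synapomorphy for {Taxon 7, Taxon 9}.
C4: derived state '1' in Taxon 9 only — an autapomorphy, so it tells us nothing about relationships among taxa.
Only Taxon 2, Taxon 4, Taxon 7, and Taxon 9 show the derived state '1' for C5, supporting them as a clade.
Most parsimonious ingroup topology: (((Taxon 2,Taxon 4),(Taxon 9,Taxon 7)),(Taxon 5,Taxon 3)).
The clade {Taxon 3, Taxon 5} is supported by C1: its derived state '0' occurs in exactly those taxa and in no other taxon (including the outgroup).

C1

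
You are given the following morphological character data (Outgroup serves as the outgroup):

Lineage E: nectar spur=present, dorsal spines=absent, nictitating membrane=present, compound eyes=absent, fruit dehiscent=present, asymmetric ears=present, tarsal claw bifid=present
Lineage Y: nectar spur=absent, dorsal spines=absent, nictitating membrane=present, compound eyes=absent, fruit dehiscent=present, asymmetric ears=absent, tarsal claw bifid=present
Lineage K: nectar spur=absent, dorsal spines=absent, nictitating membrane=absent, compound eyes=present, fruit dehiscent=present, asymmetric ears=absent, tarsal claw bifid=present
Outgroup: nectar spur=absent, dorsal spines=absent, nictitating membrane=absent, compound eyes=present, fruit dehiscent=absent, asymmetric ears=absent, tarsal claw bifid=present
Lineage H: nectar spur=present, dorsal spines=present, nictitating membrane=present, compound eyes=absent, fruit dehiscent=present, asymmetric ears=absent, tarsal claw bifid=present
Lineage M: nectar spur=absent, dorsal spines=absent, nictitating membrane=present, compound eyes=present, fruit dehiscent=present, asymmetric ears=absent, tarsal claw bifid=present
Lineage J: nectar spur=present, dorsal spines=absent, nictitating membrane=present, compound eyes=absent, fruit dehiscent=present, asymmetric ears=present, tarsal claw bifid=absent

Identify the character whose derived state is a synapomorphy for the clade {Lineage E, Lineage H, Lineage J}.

Character polarity is set by the outgroup: the derived state is whichever differs from the outgroup's state, so for compound eyes, tarsal claw bifid the derived state is 'absent', and for the remaining characters it is 'present'.
Only Lineage E, Lineage H, and Lineage J show the derived state 'present' for nectar spur, supporting them as a clade.
dorsal spines (derived state 'present') is unique to Lineage H (autapomorphy; uninformative for grouping).
nictitating membrane (derived state 'present') is shared by Lineage E, Lineage H, Lineage J, Lineage M, and Lineage Y — a synapomorphy uniting that clade.
compound eyes: derived state 'absent' in Lineage E, Lineage H, Lineage J, and Lineage Y only — synapomorphy for {Lineage E, Lineage H, Lineage J, Lineage Y}.
fruit dehiscent (derived state 'present') is shared by all ingroup taxa — unites the whole ingroup.
asymmetric ears (derived state 'present') is shared by Lineage E and Lineage J — a synapomorphy uniting that clade.
tarsal claw bifid (derived state 'absent') is unique to Lineage J (autapomorphy; uninformative for grouping).
Most parsimonious ingroup topology: (((((Lineage J,Lineage E),Lineage H),Lineage Y),Lineage M),Lineage K).
The clade {Lineage E, Lineage H, Lineage J} is supported by nectar spur: its derived state 'present' occurs in exactly those taxa and in no other taxon (including the outgroup).

nectar spur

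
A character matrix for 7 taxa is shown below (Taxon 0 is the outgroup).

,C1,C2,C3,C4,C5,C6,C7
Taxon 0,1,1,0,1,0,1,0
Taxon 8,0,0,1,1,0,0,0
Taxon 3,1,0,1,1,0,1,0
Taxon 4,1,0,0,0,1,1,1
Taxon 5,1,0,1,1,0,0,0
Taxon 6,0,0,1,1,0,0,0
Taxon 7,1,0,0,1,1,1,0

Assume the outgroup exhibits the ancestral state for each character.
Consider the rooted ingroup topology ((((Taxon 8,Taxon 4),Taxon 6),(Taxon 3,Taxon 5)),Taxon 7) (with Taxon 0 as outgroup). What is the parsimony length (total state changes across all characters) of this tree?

Map each character onto ((((Taxon 8,Taxon 4),Taxon 6),(Taxon 3,Taxon 5)),Taxon 7) (rooted by Taxon 0) and count the minimum state changes it requires (Fitch parsimony):
C1: 2; C2: 1; C3: 2; C4: 1; C5: 2; C6: 3; C7: 1.
Total tree length = 12.

12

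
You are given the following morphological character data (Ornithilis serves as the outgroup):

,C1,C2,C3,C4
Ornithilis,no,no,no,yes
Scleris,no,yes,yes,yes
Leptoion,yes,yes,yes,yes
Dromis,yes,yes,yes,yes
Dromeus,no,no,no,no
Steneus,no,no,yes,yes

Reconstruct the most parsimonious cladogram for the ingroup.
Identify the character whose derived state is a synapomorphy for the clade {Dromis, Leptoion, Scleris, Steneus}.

C3

Character polarity is set by the outgroup: the derived state is whichever differs from the outgroup's state, so for C4 the derived state is 'no', and for the remaining characters it is 'yes'.
C1: derived state 'yes' in Dromis and Leptoion only — synapomorphy for {Dromis, Leptoion}.
C2 (derived state 'yes') is shared by Dromis, Leptoion, and Scleris — a synapomorphy uniting that clade.
C3: derived state 'yes' in Dromis, Leptoion, Scleris, and Steneus only — synapomorphy for {Dromis, Leptoion, Scleris, Steneus}.
C4 (derived state 'no') is unique to Dromeus (autapomorphy; uninformative for grouping).
Most parsimonious ingroup topology: (((Scleris,(Leptoion,Dromis)),Steneus),Dromeus).
The clade {Dromis, Leptoion, Scleris, Steneus} is supported by C3: its derived state 'yes' occurs in exactly those taxa and in no other taxon (including the outgroup).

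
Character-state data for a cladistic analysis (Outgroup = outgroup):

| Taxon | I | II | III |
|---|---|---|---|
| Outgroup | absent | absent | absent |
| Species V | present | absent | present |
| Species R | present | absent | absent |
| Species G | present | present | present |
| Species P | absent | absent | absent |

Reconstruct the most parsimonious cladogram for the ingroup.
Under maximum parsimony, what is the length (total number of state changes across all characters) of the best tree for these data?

The outgroup has state 'absent' for every character, so 'present' is the derived state throughout.
I: derived state 'present' in Species G, Species R, and Species V only — synapomorphy for {Species G, Species R, Species V}.
II (derived state 'present') is unique to Species G (autapomorphy; uninformative for grouping).
Only Species G and Species V show the derived state 'present' for III, supporting them as a clade.
Most parsimonious ingroup topology: (((Species G,Species V),Species R),Species P).
Changes per character on this tree: I: 1; II: 1; III: 1.
Total = 3.

3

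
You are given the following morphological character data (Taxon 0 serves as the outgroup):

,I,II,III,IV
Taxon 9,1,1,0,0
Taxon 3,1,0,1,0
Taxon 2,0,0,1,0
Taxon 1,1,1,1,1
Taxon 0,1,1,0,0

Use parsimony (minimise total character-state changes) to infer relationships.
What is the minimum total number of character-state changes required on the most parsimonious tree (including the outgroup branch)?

4

Character polarity is set by the outgroup: the derived state is whichever differs from the outgroup's state, so for I, II the derived state is '0', and for the remaining characters it is '1'.
I: derived state '0' in Taxon 2 only — an autapomorphy, so it tells us nothing about relationships among taxa.
Only Taxon 2 and Taxon 3 show the derived state '0' for II, supporting them as a clade.
III (derived state '1') is shared by Taxon 1, Taxon 2, and Taxon 3 — a synapomorphy uniting that clade.
IV (derived state '1') is unique to Taxon 1 (autapomorphy; uninformative for grouping).
Most parsimonious ingroup topology: (Taxon 9,(Taxon 1,(Taxon 3,Taxon 2))).
Changes per character on this tree: I: 1; II: 1; III: 1; IV: 1.
Total = 4.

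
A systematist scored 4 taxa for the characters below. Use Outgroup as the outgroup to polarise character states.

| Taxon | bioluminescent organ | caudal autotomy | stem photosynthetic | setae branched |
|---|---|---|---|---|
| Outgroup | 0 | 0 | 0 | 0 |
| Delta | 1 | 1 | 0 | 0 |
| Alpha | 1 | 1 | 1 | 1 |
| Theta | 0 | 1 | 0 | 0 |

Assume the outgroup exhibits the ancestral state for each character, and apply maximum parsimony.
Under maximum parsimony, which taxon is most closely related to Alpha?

Delta

The outgroup has state '0' for every character, so '1' is the derived state throughout.
bioluminescent organ (derived state '1') is shared by Alpha and Delta — a synapomorphy uniting that clade.
All ingroup taxa share the derived state '1' for caudal autotomy; it defines the ingroup but does not resolve relationships within it.
stem photosynthetic: derived state '1' in Alpha only — an autapomorphy, so it tells us nothing about relationships among taxa.
setae branched: derived state '1' in Alpha only — an autapomorphy, so it tells us nothing about relationships among taxa.
Most parsimonious ingroup topology: ((Delta,Alpha),Theta).
Alpha and Delta form a cherry on this tree, so they are sister taxa.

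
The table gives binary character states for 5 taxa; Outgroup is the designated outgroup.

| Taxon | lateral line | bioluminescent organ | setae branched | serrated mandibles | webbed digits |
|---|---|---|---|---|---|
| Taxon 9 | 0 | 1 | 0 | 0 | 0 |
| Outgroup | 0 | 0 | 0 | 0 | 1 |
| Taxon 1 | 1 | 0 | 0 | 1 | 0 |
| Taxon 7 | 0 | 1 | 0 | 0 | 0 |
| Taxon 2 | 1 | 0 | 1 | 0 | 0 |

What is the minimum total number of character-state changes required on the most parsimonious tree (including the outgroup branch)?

5

Character polarity is set by the outgroup: the derived state is whichever differs from the outgroup's state, so for webbed digits the derived state is '0', and for the remaining characters it is '1'.
lateral line: derived state '1' in Taxon 1 and Taxon 2 only — synapomorphy for {Taxon 1, Taxon 2}.
bioluminescent organ: derived state '1' in Taxon 7 and Taxon 9 only — synapomorphy for {Taxon 7, Taxon 9}.
setae branched (derived state '1') is unique to Taxon 2 (autapomorphy; uninformative for grouping).
serrated mandibles: derived state '1' in Taxon 1 only — an autapomorphy, so it tells us nothing about relationships among taxa.
All ingroup taxa share the derived state '0' for webbed digits; it defines the ingroup but does not resolve relationships within it.
Most parsimonious ingroup topology: ((Taxon 7,Taxon 9),(Taxon 1,Taxon 2)).
Changes per character on this tree: lateral line: 1; bioluminescent organ: 1; setae branched: 1; serrated mandibles: 1; webbed digits: 1.
Total = 5.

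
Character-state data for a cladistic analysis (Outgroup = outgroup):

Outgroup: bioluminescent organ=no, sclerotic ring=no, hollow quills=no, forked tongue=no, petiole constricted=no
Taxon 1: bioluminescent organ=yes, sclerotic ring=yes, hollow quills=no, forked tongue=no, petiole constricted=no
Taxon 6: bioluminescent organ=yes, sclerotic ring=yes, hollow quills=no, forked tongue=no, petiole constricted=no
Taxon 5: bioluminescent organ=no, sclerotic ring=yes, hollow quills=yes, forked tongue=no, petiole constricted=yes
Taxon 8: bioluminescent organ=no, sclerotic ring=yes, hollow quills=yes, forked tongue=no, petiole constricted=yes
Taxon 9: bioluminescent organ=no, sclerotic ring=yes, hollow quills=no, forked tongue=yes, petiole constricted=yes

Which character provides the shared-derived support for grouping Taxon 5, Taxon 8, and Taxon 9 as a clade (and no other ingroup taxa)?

petiole constricted

The outgroup has state 'no' for every character, so 'yes' is the derived state throughout.
Only Taxon 1 and Taxon 6 show the derived state 'yes' for bioluminescent organ, supporting them as a clade.
sclerotic ring (derived state 'yes') is shared by all ingroup taxa — unites the whole ingroup.
hollow quills: derived state 'yes' in Taxon 5 and Taxon 8 only — synapomorphy for {Taxon 5, Taxon 8}.
forked tongue (derived state 'yes') is unique to Taxon 9 (autapomorphy; uninformative for grouping).
petiole constricted: derived state 'yes' in Taxon 5, Taxon 8, and Taxon 9 only — synapomorphy for {Taxon 5, Taxon 8, Taxon 9}.
Most parsimonious ingroup topology: ((Taxon 1,Taxon 6),((Taxon 5,Taxon 8),Taxon 9)).
The clade {Taxon 5, Taxon 8, Taxon 9} is supported by petiole constricted: its derived state 'yes' occurs in exactly those taxa and in no other taxon (including the outgroup).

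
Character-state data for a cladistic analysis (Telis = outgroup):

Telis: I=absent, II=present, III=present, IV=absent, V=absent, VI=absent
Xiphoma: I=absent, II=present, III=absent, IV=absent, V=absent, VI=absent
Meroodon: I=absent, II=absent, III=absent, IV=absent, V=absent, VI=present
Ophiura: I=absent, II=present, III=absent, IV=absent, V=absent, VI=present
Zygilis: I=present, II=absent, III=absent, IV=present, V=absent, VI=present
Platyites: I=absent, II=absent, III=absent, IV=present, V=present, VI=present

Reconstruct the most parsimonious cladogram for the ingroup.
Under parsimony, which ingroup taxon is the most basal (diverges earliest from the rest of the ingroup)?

Xiphoma

Character polarity is set by the outgroup: the derived state is whichever differs from the outgroup's state, so for II, III the derived state is 'absent', and for the remaining characters it is 'present'.
I (derived state 'present') is unique to Zygilis (autapomorphy; uninformative for grouping).
II: derived state 'absent' in Meroodon, Platyites, and Zygilis only — synapomorphy for {Meroodon, Platyites, Zygilis}.
All ingroup taxa share the derived state 'absent' for III; it defines the ingroup but does not resolve relationships within it.
IV (derived state 'present') is shared by Platyites and Zygilis — a synapomorphy uniting that clade.
V: derived state 'present' in Platyites only — an autapomorphy, so it tells us nothing about relationships among taxa.
Only Meroodon, Ophiura, Platyites, and Zygilis show the derived state 'present' for VI, supporting them as a clade.
Most parsimonious ingroup topology: (Xiphoma,((Meroodon,(Zygilis,Platyites)),Ophiura)).
Xiphoma is sister to the clade containing all other ingroup taxa, so it is the earliest-diverging (most basal) ingroup lineage.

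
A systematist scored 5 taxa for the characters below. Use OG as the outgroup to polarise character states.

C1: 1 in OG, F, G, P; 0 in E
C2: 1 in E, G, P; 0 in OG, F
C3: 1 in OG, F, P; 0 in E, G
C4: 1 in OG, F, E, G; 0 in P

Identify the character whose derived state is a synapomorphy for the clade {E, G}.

Character polarity is set by the outgroup: the derived state is whichever differs from the outgroup's state, so for C1, C3, C4 the derived state is '0', and for the remaining characters it is '1'.
C1 (derived state '0') is unique to E (autapomorphy; uninformative for grouping).
C2: derived state '1' in E, G, and P only — synapomorphy for {E, G, P}.
C3 (derived state '0') is shared by E and G — a synapomorphy uniting that clade.
C4: derived state '0' in P only — an autapomorphy, so it tells us nothing about relationships among taxa.
Most parsimonious ingroup topology: (F,((E,G),P)).
The clade {E, G} is supported by C3: its derived state '0' occurs in exactly those taxa and in no other taxon (including the outgroup).

C3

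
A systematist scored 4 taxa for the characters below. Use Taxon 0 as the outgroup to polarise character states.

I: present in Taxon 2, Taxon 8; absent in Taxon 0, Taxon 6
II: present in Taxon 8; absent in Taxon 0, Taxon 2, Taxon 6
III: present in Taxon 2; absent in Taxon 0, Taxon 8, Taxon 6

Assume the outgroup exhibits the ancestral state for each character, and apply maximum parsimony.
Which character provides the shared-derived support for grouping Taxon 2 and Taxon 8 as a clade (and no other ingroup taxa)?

The outgroup has state 'absent' for every character, so 'present' is the derived state throughout.
I (derived state 'present') is shared by Taxon 2 and Taxon 8 — a synapomorphy uniting that clade.
II (derived state 'present') is unique to Taxon 8 (autapomorphy; uninformative for grouping).
III (derived state 'present') is unique to Taxon 2 (autapomorphy; uninformative for grouping).
Most parsimonious ingroup topology: ((Taxon 2,Taxon 8),Taxon 6).
The clade {Taxon 2, Taxon 8} is supported by I: its derived state 'present' occurs in exactly those taxa and in no other taxon (including the outgroup).

I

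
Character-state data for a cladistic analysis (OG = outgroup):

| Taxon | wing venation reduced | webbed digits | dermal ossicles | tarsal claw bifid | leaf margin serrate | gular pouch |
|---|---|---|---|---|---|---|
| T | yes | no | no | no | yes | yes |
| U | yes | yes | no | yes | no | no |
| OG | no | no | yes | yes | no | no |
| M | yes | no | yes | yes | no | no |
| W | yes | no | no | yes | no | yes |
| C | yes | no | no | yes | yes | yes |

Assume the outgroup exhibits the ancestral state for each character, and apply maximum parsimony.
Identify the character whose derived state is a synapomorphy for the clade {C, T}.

leaf margin serrate

Character polarity is set by the outgroup: the derived state is whichever differs from the outgroup's state, so for dermal ossicles, tarsal claw bifid the derived state is 'no', and for the remaining characters it is 'yes'.
wing venation reduced (derived state 'yes') is shared by all ingroup taxa — unites the whole ingroup.
webbed digits: derived state 'yes' in U only — an autapomorphy, so it tells us nothing about relationships among taxa.
dermal ossicles (derived state 'no') is shared by C, T, U, and W — a synapomorphy uniting that clade.
tarsal claw bifid: derived state 'no' in T only — an autapomorphy, so it tells us nothing about relationships among taxa.
leaf margin serrate (derived state 'yes') is shared by C and T — a synapomorphy uniting that clade.
gular pouch (derived state 'yes') is shared by C, T, and W — a synapomorphy uniting that clade.
Most parsimonious ingroup topology: ((U,((C,T),W)),M).
The clade {C, T} is supported by leaf margin serrate: its derived state 'yes' occurs in exactly those taxa and in no other taxon (including the outgroup).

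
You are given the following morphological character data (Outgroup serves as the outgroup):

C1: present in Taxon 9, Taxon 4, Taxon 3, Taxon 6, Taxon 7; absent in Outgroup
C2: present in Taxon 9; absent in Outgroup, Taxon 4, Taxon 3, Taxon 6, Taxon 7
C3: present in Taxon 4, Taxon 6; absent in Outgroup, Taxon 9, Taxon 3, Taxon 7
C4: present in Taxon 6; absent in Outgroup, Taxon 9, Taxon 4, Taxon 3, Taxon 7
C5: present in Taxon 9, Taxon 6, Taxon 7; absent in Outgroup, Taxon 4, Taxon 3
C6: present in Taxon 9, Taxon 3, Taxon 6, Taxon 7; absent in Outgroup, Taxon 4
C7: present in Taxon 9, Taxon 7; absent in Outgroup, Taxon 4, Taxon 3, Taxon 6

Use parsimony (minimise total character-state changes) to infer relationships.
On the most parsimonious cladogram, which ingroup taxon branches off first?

The outgroup has state 'absent' for every character, so 'present' is the derived state throughout.
All ingroup taxa share the derived state 'present' for C1; it defines the ingroup but does not resolve relationships within it.
C2 (derived state 'present') is unique to Taxon 9 (autapomorphy; uninformative for grouping).
C3 (state 'present') occurs in Taxon 4 and Taxon 6 but conflicts with the nesting implied by the other characters — most parsimoniously interpreted as homoplasy.
C4 (derived state 'present') is unique to Taxon 6 (autapomorphy; uninformative for grouping).
Only Taxon 6, Taxon 7, and Taxon 9 show the derived state 'present' for C5, supporting them as a clade.
Only Taxon 3, Taxon 6, Taxon 7, and Taxon 9 show the derived state 'present' for C6, supporting them as a clade.
C7: derived state 'present' in Taxon 7 and Taxon 9 only — synapomorphy for {Taxon 7, Taxon 9}.
Most parsimonious ingroup topology: ((((Taxon 9,Taxon 7),Taxon 6),Taxon 3),Taxon 4).
Taxon 4 is sister to the clade containing all other ingroup taxa, so it is the earliest-diverging (most basal) ingroup lineage.

Taxon 4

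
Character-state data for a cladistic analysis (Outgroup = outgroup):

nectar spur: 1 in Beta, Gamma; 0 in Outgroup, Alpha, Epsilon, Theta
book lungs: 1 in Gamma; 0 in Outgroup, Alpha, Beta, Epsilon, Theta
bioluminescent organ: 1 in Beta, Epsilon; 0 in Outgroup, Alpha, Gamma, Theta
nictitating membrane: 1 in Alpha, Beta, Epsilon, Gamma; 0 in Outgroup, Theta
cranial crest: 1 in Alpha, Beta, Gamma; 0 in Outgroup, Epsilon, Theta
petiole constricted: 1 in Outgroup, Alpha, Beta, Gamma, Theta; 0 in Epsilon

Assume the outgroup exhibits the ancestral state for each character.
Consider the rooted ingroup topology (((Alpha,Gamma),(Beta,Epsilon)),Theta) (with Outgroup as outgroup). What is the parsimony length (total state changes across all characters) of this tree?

8

Map each character onto (((Alpha,Gamma),(Beta,Epsilon)),Theta) (rooted by Outgroup) and count the minimum state changes it requires (Fitch parsimony):
nectar spur: 2; book lungs: 1; bioluminescent organ: 1; nictitating membrane: 1; cranial crest: 2; petiole constricted: 1.
Total tree length = 8.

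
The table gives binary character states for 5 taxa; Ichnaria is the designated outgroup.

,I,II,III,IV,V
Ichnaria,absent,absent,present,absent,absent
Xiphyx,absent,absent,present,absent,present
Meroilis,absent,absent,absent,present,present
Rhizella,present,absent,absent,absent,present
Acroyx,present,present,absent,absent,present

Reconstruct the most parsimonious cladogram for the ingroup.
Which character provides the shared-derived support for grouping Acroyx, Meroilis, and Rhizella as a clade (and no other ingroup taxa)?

III

Character polarity is set by the outgroup: the derived state is whichever differs from the outgroup's state, so for III the derived state is 'absent', and for the remaining characters it is 'present'.
I: derived state 'present' in Acroyx and Rhizella only — synapomorphy for {Acroyx, Rhizella}.
II: derived state 'present' in Acroyx only — an autapomorphy, so it tells us nothing about relationships among taxa.
Only Acroyx, Meroilis, and Rhizella show the derived state 'absent' for III, supporting them as a clade.
IV (derived state 'present') is unique to Meroilis (autapomorphy; uninformative for grouping).
All ingroup taxa share the derived state 'present' for V; it defines the ingroup but does not resolve relationships within it.
Most parsimonious ingroup topology: (Xiphyx,(Meroilis,(Rhizella,Acroyx))).
The clade {Acroyx, Meroilis, Rhizella} is supported by III: its derived state 'absent' occurs in exactly those taxa and in no other taxon (including the outgroup).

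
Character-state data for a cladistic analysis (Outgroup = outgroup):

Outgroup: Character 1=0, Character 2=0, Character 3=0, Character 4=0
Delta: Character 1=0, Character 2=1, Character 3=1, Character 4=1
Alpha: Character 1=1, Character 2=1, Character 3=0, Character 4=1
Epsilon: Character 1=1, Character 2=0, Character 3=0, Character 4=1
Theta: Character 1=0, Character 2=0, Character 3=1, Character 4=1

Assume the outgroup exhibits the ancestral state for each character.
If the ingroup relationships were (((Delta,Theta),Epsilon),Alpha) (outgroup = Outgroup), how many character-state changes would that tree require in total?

Map each character onto (((Delta,Theta),Epsilon),Alpha) (rooted by Outgroup) and count the minimum state changes it requires (Fitch parsimony):
Character 1: 2; Character 2: 2; Character 3: 1; Character 4: 1.
Total tree length = 6.

6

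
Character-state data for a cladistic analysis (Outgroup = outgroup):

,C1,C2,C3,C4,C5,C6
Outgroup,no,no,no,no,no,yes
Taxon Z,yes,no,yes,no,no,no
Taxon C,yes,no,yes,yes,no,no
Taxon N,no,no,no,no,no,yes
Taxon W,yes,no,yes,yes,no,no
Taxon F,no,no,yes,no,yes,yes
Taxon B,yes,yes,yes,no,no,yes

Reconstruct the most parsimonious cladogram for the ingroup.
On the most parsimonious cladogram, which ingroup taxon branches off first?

Character polarity is set by the outgroup: the derived state is whichever differs from the outgroup's state, so for C6 the derived state is 'no', and for the remaining characters it is 'yes'.
C1 (derived state 'yes') is shared by Taxon B, Taxon C, Taxon W, and Taxon Z — a synapomorphy uniting that clade.
C2 (derived state 'yes') is unique to Taxon B (autapomorphy; uninformative for grouping).
C3: derived state 'yes' in Taxon B, Taxon C, Taxon F, Taxon W, and Taxon Z only — synapomorphy for {Taxon B, Taxon C, Taxon F, Taxon W, Taxon Z}.
Only Taxon C and Taxon W show the derived state 'yes' for C4, supporting them as a clade.
C5: derived state 'yes' in Taxon F only — an autapomorphy, so it tells us nothing about relationships among taxa.
C6 (derived state 'no') is shared by Taxon C, Taxon W, and Taxon Z — a synapomorphy uniting that clade.
Most parsimonious ingroup topology: ((((Taxon Z,(Taxon C,Taxon W)),Taxon B),Taxon F),Taxon N).
Taxon N is sister to the clade containing all other ingroup taxa, so it is the earliest-diverging (most basal) ingroup lineage.

Taxon N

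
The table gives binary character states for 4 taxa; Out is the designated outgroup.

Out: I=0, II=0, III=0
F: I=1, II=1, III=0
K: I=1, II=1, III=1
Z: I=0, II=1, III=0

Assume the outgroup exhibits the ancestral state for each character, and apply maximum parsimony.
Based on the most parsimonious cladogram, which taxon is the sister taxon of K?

F

The outgroup has state '0' for every character, so '1' is the derived state throughout.
I (derived state '1') is shared by F and K — a synapomorphy uniting that clade.
All ingroup taxa share the derived state '1' for II; it defines the ingroup but does not resolve relationships within it.
III (derived state '1') is unique to K (autapomorphy; uninformative for grouping).
Most parsimonious ingroup topology: ((F,K),Z).
K and F form a cherry on this tree, so they are sister taxa.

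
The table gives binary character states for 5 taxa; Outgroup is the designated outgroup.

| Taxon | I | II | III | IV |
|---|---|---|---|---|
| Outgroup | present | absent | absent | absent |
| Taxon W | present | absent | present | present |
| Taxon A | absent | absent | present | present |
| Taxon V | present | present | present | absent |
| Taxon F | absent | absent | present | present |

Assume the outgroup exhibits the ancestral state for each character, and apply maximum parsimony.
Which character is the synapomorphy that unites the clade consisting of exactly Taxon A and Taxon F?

I

Character polarity is set by the outgroup: the derived state is whichever differs from the outgroup's state, so for I the derived state is 'absent', and for the remaining characters it is 'present'.
Only Taxon A and Taxon F show the derived state 'absent' for I, supporting them as a clade.
II: derived state 'present' in Taxon V only — an autapomorphy, so it tells us nothing about relationships among taxa.
All ingroup taxa share the derived state 'present' for III; it defines the ingroup but does not resolve relationships within it.
IV: derived state 'present' in Taxon A, Taxon F, and Taxon W only — synapomorphy for {Taxon A, Taxon F, Taxon W}.
Most parsimonious ingroup topology: ((Taxon W,(Taxon A,Taxon F)),Taxon V).
The clade {Taxon A, Taxon F} is supported by I: its derived state 'absent' occurs in exactly those taxa and in no other taxon (including the outgroup).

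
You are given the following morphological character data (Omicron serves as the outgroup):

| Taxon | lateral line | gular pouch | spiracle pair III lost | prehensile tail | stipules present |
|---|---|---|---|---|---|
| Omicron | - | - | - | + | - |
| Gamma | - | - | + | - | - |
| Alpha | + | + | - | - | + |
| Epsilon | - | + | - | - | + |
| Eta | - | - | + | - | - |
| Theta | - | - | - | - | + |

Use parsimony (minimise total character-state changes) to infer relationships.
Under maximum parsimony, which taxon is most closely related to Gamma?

Eta

Character polarity is set by the outgroup: the derived state is whichever differs from the outgroup's state, so for prehensile tail the derived state is '-', and for the remaining characters it is '+'.
lateral line (derived state '+') is unique to Alpha (autapomorphy; uninformative for grouping).
gular pouch: derived state '+' in Alpha and Epsilon only — synapomorphy for {Alpha, Epsilon}.
Only Eta and Gamma show the derived state '+' for spiracle pair III lost, supporting them as a clade.
All ingroup taxa share the derived state '-' for prehensile tail; it defines the ingroup but does not resolve relationships within it.
stipules present: derived state '+' in Alpha, Epsilon, and Theta only — synapomorphy for {Alpha, Epsilon, Theta}.
Most parsimonious ingroup topology: ((Gamma,Eta),((Alpha,Epsilon),Theta)).
Gamma and Eta form a cherry on this tree, so they are sister taxa.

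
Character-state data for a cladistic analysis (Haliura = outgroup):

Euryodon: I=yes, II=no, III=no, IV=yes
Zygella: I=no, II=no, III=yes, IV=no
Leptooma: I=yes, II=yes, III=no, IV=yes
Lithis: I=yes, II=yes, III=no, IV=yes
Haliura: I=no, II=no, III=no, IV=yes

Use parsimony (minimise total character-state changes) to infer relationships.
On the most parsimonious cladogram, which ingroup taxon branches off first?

Zygella

Character polarity is set by the outgroup: the derived state is whichever differs from the outgroup's state, so for IV the derived state is 'no', and for the remaining characters it is 'yes'.
I: derived state 'yes' in Euryodon, Leptooma, and Lithis only — synapomorphy for {Euryodon, Leptooma, Lithis}.
Only Leptooma and Lithis show the derived state 'yes' for II, supporting them as a clade.
III: derived state 'yes' in Zygella only — an autapomorphy, so it tells us nothing about relationships among taxa.
IV (derived state 'no') is unique to Zygella (autapomorphy; uninformative for grouping).
Most parsimonious ingroup topology: ((Euryodon,(Lithis,Leptooma)),Zygella).
Zygella is sister to the clade containing all other ingroup taxa, so it is the earliest-diverging (most basal) ingroup lineage.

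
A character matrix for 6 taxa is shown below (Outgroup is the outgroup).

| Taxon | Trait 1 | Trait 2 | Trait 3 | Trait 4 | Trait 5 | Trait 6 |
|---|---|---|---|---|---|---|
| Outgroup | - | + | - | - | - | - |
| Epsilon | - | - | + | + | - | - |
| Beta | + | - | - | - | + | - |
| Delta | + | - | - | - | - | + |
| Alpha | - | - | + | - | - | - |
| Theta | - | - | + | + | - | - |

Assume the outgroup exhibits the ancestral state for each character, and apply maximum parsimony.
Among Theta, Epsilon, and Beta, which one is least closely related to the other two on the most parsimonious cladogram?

Beta

Character polarity is set by the outgroup: the derived state is whichever differs from the outgroup's state, so for Trait 2 the derived state is '-', and for the remaining characters it is '+'.
Only Beta and Delta show the derived state '+' for Trait 1, supporting them as a clade.
All ingroup taxa share the derived state '-' for Trait 2; it defines the ingroup but does not resolve relationships within it.
Only Alpha, Epsilon, and Theta show the derived state '+' for Trait 3, supporting them as a clade.
Only Epsilon and Theta show the derived state '+' for Trait 4, supporting them as a clade.
Trait 5 (derived state '+') is unique to Beta (autapomorphy; uninformative for grouping).
Trait 6: derived state '+' in Delta only — an autapomorphy, so it tells us nothing about relationships among taxa.
Most parsimonious ingroup topology: (((Epsilon,Theta),Alpha),(Beta,Delta)).
Epsilon and Theta share a more recent common ancestor with each other than either does with Beta, so Beta is the least closely related of the three.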